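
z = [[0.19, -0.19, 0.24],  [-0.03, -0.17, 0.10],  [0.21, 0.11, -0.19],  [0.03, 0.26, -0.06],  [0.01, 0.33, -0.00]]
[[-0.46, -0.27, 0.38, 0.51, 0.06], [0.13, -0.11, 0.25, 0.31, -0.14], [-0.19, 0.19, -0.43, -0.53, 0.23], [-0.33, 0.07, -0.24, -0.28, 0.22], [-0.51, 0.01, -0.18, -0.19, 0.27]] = z @ [[-1.69, -0.06, -0.43, -0.41, 0.86],  [-1.48, 0.03, -0.53, -0.56, 0.8],  [-1.74, -1.07, 1.5, 2.0, 0.22]]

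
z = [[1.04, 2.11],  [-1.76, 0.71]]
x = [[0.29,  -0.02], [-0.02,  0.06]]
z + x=[[1.33, 2.09], [-1.78, 0.77]]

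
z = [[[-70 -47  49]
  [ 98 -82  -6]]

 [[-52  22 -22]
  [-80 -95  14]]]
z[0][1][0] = 98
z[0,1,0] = 98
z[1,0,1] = 22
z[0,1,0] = 98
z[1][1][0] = -80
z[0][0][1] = -47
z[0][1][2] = -6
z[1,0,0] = -52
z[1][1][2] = 14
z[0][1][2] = -6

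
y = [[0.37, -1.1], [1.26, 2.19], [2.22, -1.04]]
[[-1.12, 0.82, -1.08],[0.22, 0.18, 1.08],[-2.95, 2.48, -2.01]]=y@[[-1.01, 0.91, -0.53], [0.68, -0.44, 0.8]]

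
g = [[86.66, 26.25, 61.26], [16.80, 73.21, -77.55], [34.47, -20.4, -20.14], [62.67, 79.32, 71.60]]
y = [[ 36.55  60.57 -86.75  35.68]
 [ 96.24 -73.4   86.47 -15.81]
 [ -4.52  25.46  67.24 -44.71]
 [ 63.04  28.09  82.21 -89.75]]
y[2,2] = 67.24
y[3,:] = [63.04, 28.09, 82.21, -89.75]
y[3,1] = 28.09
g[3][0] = 62.67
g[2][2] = -20.14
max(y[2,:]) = 67.24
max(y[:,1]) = 60.57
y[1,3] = -15.81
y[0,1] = 60.57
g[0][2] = 61.26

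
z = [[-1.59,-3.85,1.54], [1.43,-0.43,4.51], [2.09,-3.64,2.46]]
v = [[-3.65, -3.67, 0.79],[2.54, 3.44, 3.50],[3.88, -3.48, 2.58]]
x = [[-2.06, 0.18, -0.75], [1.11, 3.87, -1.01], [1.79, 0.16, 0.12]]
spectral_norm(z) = 6.86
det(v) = -120.17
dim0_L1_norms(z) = [5.11, 7.92, 8.51]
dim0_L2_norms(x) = [2.95, 3.88, 1.26]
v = x + z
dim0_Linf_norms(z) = [2.09, 3.85, 4.51]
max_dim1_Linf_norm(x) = 3.87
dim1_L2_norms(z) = [4.44, 4.75, 4.87]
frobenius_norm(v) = 9.58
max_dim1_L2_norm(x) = 4.15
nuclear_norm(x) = 7.24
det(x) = 3.42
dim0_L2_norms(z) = [2.99, 5.32, 5.36]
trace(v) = 2.37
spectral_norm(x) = 4.22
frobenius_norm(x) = 5.03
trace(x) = 1.93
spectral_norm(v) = 7.04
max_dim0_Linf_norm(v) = 3.88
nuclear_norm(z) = 12.74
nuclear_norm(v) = 15.78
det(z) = -53.80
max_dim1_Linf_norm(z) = 4.51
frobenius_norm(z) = 8.12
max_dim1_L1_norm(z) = 8.19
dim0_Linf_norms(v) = [3.88, 3.67, 3.5]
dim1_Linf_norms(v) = [3.67, 3.5, 3.88]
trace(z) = 0.44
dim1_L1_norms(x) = [2.99, 5.99, 2.07]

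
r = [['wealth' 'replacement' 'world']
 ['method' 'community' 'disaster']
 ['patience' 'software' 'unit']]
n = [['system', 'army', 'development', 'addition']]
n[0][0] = 'system'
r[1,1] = 'community'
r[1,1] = 'community'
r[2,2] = 'unit'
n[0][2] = 'development'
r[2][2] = 'unit'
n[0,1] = 'army'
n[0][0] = 'system'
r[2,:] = ['patience', 'software', 'unit']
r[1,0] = 'method'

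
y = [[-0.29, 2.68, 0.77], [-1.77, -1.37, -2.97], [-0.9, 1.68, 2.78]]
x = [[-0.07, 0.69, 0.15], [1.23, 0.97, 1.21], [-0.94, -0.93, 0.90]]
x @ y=[[-1.34, -0.88, -1.69], [-3.16, 4.0, 1.43], [1.11, 0.27, 4.54]]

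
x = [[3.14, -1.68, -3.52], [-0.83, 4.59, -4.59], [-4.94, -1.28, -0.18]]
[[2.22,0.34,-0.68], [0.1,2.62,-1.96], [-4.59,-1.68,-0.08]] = x@ [[0.87, 0.22, 0.04], [0.22, 0.48, -0.13], [0.04, -0.13, 0.29]]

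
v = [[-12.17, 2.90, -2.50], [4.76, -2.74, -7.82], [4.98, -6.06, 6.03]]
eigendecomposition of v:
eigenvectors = [[0.71,-0.22,-0.17], [-0.60,-0.89,-0.58], [-0.37,-0.39,0.8]]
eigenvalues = [-13.3, -4.97, 9.38]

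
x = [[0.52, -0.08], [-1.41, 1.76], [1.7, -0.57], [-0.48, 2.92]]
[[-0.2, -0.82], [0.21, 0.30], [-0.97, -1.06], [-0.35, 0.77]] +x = [[0.32,-0.9], [-1.2,2.06], [0.73,-1.63], [-0.83,3.69]]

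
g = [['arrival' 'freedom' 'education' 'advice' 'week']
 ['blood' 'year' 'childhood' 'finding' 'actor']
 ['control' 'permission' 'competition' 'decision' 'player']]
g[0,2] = 'education'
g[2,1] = 'permission'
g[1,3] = 'finding'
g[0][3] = 'advice'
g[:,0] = ['arrival', 'blood', 'control']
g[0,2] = 'education'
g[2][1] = 'permission'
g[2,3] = 'decision'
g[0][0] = 'arrival'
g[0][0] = 'arrival'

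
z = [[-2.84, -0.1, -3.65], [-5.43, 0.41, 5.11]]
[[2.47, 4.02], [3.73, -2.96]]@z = [[-28.84, 1.40, 11.53], [5.48, -1.59, -28.74]]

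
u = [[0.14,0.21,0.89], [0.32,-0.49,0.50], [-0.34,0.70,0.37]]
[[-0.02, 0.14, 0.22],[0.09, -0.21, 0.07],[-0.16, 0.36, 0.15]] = u@[[0.30, -0.05, -0.06],  [-0.05, 0.46, 0.06],  [-0.06, 0.06, 0.24]]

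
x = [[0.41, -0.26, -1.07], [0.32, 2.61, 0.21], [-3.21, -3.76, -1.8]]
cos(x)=[[-0.15,-0.71,-0.3], [-0.07,-0.73,0.03], [-0.66,0.56,-0.63]]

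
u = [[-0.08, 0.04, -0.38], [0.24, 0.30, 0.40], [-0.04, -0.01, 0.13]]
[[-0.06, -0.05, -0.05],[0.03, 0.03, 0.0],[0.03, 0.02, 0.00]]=u@[[-0.1,-0.09,0.20], [-0.05,-0.04,-0.24], [0.18,0.15,0.06]]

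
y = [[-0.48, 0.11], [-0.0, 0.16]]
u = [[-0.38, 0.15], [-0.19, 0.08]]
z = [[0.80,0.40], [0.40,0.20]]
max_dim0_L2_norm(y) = 0.48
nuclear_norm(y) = 0.65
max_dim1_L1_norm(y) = 0.59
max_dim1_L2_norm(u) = 0.41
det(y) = -0.08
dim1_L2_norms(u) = [0.41, 0.21]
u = z @ y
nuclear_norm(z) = 1.00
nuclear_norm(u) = 0.46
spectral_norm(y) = 0.49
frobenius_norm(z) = 1.00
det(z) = 0.00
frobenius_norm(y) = 0.52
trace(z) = 1.00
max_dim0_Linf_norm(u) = 0.38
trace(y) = -0.32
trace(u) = -0.30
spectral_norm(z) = 1.00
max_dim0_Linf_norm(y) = 0.48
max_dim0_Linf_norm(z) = 0.8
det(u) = -0.00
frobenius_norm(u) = 0.46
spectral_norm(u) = 0.46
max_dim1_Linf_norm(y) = 0.48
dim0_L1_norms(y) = [0.48, 0.27]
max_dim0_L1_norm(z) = 1.2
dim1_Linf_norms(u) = [0.38, 0.19]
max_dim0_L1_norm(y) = 0.48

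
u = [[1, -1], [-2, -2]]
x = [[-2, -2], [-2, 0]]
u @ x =[[0, -2], [8, 4]]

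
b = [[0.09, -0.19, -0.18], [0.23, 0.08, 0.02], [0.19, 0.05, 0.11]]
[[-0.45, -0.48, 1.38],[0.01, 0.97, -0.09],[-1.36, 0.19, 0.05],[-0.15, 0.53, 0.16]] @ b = [[0.11,  0.12,  0.22], [0.21,  0.07,  0.01], [-0.07,  0.28,  0.25], [0.14,  0.08,  0.06]]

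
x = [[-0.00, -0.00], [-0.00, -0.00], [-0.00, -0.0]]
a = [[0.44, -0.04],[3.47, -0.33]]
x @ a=[[0.00, 0.0],[0.0, 0.00],[0.0, 0.00]]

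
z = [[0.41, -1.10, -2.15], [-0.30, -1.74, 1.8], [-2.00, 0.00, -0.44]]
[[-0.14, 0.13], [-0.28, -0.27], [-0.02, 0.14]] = z @ [[0.01, -0.05], [0.15, 0.06], [-0.01, -0.10]]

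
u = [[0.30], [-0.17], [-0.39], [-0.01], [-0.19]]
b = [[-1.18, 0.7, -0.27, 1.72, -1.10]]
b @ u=[[-0.18]]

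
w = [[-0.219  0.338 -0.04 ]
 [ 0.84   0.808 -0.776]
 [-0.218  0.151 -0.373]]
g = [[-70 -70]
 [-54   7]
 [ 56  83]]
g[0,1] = -70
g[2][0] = 56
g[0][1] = -70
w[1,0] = 0.84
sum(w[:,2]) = -1.189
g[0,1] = -70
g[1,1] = 7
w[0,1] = 0.338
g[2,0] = 56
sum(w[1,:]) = 0.8720000000000001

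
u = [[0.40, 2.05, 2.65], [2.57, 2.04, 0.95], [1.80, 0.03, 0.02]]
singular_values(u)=[4.49, 2.4, 0.57]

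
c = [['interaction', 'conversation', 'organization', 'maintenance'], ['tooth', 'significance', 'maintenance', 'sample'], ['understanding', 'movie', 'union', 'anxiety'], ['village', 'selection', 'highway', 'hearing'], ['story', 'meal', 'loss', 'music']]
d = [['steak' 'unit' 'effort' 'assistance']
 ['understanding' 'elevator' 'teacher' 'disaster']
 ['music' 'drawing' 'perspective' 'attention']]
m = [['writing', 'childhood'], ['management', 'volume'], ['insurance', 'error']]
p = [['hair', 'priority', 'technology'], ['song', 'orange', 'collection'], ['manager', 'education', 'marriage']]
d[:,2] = ['effort', 'teacher', 'perspective']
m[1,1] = 'volume'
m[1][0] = 'management'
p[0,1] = 'priority'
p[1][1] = 'orange'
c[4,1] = 'meal'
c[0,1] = 'conversation'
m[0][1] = 'childhood'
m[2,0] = 'insurance'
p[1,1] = 'orange'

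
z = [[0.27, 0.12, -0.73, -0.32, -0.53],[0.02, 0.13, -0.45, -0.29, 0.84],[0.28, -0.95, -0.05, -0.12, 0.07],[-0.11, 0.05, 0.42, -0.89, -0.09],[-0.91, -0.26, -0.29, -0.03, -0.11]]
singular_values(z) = [1.01, 1.0, 1.0, 1.0, 0.99]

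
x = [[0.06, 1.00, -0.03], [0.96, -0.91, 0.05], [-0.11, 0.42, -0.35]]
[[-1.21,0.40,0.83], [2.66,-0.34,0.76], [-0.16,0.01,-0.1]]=x @ [[1.58, 0.01, 1.47], [-1.35, 0.41, 0.76], [-1.67, 0.47, 0.73]]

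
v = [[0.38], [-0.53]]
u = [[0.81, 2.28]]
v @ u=[[0.31, 0.87], [-0.43, -1.21]]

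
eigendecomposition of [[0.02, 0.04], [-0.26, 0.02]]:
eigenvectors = [[0.00-0.37j, 0.37j], [0.93+0.00j, (0.93-0j)]]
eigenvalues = [(0.02+0.1j), (0.02-0.1j)]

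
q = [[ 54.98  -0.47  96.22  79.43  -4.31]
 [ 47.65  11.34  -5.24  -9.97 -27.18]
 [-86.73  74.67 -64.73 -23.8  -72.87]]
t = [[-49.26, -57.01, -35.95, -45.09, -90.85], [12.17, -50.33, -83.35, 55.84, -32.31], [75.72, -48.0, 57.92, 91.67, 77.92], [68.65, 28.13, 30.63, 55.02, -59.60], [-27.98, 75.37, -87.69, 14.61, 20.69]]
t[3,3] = 55.02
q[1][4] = -27.18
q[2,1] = 74.67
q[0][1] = -0.47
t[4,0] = -27.98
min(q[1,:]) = -27.18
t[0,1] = -57.01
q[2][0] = -86.73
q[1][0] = 47.65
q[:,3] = [79.43, -9.97, -23.8]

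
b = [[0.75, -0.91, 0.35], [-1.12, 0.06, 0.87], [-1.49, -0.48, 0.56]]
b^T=[[0.75, -1.12, -1.49], [-0.91, 0.06, -0.48], [0.35, 0.87, 0.56]]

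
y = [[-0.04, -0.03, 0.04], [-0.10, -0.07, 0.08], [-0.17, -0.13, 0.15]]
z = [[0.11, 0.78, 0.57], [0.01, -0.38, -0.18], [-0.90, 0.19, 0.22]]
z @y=[[-0.18, -0.13, 0.15], [0.07, 0.05, -0.06], [-0.02, -0.01, 0.01]]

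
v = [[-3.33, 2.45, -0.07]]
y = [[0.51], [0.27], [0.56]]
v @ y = [[-1.08]]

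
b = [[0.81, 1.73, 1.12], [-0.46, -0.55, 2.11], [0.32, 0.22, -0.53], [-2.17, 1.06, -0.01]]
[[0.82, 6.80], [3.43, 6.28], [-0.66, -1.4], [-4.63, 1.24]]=b @ [[1.50, 0.20],[-1.28, 1.61],[1.62, 3.44]]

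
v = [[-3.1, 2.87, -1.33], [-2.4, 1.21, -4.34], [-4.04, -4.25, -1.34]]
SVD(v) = [[-0.42, 0.54, 0.73], [-0.63, 0.4, -0.66], [-0.65, -0.74, 0.17]] @ diag([6.9111708308603115, 5.395236720190185, 2.232115247870728]) @ [[0.79, 0.11, 0.61], [0.07, 0.96, -0.27], [-0.61, 0.25, 0.75]]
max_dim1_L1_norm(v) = 9.63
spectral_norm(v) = 6.91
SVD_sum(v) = [[-2.31, -0.32, -1.78], [-3.46, -0.48, -2.66], [-3.52, -0.49, -2.7]] + [[0.21, 2.78, -0.77],[0.16, 2.07, -0.58],[-0.29, -3.86, 1.08]] + [[-1.00, 0.42, 1.22], [0.90, -0.38, -1.11], [-0.23, 0.1, 0.29]]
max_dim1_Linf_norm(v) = 4.34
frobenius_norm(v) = 9.05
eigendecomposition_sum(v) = [[-1.61+1.54j,0.74+0.11j,(-0.15+0.89j)], [(-1.3-3.36j),(-0.63+1.04j),(-1.24-0.78j)], [-1.91-4.34j,(-0.77+1.4j),(-1.68-0.94j)]] + [[(-1.61-1.54j), (0.74-0.11j), -0.15-0.89j], [(-1.3+3.36j), -0.63-1.04j, (-1.24+0.78j)], [-1.91+4.34j, -0.77-1.40j, (-1.68+0.94j)]] + [[0.11-0.00j, 1.39+0.00j, -1.04-0.00j],[0.20-0.00j, (2.48+0j), (-1.85-0j)],[(-0.22+0j), -2.71-0.00j, (2.02+0j)]]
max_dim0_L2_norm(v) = 5.63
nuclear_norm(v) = 14.54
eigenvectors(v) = [[-0.12-0.33j, -0.12+0.33j, -0.35+0.00j], [(0.57+0.03j), 0.57-0.03j, -0.63+0.00j], [(0.75+0j), (0.75-0j), (0.69+0j)]]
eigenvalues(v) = [(-3.92+1.63j), (-3.92-1.63j), (4.61+0j)]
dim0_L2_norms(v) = [5.63, 5.27, 4.73]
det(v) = 83.23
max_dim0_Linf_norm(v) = 4.34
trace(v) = -3.23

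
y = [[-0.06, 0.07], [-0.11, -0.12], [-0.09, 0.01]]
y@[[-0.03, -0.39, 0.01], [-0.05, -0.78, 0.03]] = [[-0.00,-0.03,0.0], [0.01,0.14,-0.00], [0.0,0.03,-0.0]]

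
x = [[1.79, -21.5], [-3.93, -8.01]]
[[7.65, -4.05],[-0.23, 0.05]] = x @ [[0.67, -0.34], [-0.30, 0.16]]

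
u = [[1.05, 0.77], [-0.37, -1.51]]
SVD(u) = [[-0.62, 0.78], [0.78, 0.62]] @ diag([1.9101851536813044, 0.6808764048309593]) @ [[-0.49,-0.87],  [0.87,-0.49]]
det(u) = -1.30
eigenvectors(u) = [[0.99, -0.30], [-0.15, 0.95]]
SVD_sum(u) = [[0.59, 1.03], [-0.74, -1.30]] + [[0.46, -0.26], [0.37, -0.21]]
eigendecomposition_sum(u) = [[0.98, 0.31], [-0.15, -0.05]] + [[0.07, 0.46],  [-0.22, -1.46]]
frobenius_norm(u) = 2.03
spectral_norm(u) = 1.91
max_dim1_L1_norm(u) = 1.88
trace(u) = -0.46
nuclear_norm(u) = 2.59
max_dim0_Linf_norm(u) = 1.51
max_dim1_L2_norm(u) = 1.55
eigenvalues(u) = [0.93, -1.39]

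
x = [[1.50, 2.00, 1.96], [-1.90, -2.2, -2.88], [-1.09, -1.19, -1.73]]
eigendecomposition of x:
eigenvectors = [[0.59, -0.88, 0.83], [-0.71, 0.35, -0.53], [-0.40, 0.31, -0.18]]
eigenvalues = [-2.24, 0.01, -0.2]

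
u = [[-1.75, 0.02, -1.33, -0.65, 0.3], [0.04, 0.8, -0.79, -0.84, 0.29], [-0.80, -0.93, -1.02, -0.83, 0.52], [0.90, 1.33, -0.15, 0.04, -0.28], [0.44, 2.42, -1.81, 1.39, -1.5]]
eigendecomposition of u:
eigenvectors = [[(0.41-0.4j), 0.41+0.40j, -0.61+0.00j, 0.06+0.00j, (-0.08+0j)],[(-0.1-0.06j), -0.10+0.06j, (0.33+0j), (0.1+0j), -0.36+0.00j],[(-0-0.31j), -0.00+0.31j, (0.39+0j), -0.14+0.00j, 0.19+0.00j],[-0.09+0.18j, (-0.09-0.18j), 0.38+0.00j, 0.52+0.00j, -0.44+0.00j],[0.72+0.00j, (0.72-0j), 0.48+0.00j, 0.84+0.00j, (-0.8+0j)]]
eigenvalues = [(-1.76+0.69j), (-1.76-0.69j), (-0.74+0j), (-0.01+0j), (0.83+0j)]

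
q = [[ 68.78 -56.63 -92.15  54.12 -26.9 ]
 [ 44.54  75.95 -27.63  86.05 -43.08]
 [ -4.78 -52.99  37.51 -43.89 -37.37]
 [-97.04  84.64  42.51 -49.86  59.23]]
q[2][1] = -52.99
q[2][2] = 37.51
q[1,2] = -27.63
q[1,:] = [44.54, 75.95, -27.63, 86.05, -43.08]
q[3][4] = 59.23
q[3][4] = 59.23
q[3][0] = -97.04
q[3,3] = -49.86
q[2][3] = -43.89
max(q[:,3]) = 86.05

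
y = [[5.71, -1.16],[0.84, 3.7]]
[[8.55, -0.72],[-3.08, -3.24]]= y@[[1.27, -0.29],  [-1.12, -0.81]]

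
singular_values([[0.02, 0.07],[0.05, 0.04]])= [0.09, 0.03]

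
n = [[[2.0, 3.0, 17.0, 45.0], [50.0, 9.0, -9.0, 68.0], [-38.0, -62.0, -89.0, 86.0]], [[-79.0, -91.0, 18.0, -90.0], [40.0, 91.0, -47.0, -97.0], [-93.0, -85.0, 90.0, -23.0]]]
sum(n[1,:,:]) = -366.0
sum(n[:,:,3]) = -11.0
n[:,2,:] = [[-38.0, -62.0, -89.0, 86.0], [-93.0, -85.0, 90.0, -23.0]]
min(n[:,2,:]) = -93.0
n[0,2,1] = -62.0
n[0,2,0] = -38.0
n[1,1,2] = -47.0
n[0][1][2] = -9.0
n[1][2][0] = -93.0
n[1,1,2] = -47.0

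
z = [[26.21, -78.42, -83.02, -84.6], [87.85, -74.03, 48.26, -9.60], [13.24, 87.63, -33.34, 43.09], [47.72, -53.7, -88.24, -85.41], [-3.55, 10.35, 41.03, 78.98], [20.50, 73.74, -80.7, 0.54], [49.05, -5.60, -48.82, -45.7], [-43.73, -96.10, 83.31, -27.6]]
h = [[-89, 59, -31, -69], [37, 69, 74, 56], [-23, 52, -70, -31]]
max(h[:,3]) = 56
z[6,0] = 49.05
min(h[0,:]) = -89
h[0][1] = 59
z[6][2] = -48.82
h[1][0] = 37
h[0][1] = 59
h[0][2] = -31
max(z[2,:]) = 87.63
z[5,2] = -80.7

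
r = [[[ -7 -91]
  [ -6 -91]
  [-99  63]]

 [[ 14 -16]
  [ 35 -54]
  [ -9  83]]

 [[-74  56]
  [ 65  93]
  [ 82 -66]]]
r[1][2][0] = -9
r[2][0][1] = 56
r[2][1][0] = 65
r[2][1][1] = 93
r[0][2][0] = -99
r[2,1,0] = 65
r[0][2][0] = -99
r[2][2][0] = 82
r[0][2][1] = 63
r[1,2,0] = -9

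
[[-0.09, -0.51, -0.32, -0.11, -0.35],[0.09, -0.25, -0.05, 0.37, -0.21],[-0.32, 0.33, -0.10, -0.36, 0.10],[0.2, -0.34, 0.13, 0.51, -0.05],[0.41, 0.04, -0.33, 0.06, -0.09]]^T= [[-0.09, 0.09, -0.32, 0.2, 0.41], [-0.51, -0.25, 0.33, -0.34, 0.04], [-0.32, -0.05, -0.1, 0.13, -0.33], [-0.11, 0.37, -0.36, 0.51, 0.06], [-0.35, -0.21, 0.10, -0.05, -0.09]]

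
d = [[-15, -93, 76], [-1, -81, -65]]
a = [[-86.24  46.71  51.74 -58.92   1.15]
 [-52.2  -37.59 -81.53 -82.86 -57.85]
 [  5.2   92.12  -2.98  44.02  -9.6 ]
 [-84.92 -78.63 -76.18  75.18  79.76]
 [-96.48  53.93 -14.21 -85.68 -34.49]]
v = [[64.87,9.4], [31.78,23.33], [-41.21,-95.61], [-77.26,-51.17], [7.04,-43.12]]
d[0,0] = -15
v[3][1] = -51.17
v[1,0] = 31.78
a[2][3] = 44.02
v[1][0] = 31.78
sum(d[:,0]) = -16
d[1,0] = -1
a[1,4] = -57.85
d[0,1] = -93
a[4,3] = -85.68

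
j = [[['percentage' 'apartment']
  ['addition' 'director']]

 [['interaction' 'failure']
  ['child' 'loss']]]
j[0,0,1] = 'apartment'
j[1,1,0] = 'child'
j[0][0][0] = 'percentage'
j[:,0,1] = ['apartment', 'failure']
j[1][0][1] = 'failure'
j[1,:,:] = [['interaction', 'failure'], ['child', 'loss']]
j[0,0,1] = 'apartment'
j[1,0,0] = 'interaction'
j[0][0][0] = 'percentage'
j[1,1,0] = 'child'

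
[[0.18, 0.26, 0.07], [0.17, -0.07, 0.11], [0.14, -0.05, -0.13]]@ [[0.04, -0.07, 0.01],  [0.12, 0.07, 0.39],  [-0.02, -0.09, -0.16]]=[[0.04, -0.00, 0.09], [-0.00, -0.03, -0.04], [0.0, -0.00, 0.00]]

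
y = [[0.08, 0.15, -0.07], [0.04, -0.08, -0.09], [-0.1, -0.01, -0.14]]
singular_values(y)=[0.19, 0.18, 0.11]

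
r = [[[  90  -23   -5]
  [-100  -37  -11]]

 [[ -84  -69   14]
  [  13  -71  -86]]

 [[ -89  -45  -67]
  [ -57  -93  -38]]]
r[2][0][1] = -45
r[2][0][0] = -89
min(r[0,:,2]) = -11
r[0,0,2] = -5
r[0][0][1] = -23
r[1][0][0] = -84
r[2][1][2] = -38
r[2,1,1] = -93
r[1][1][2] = -86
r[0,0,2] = -5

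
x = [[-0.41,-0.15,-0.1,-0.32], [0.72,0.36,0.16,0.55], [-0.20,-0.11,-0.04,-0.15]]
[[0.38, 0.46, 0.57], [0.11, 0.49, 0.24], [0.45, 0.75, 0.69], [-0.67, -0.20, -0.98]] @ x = [[0.06, 0.05, 0.01, 0.05], [0.26, 0.13, 0.06, 0.20], [0.22, 0.13, 0.05, 0.17], [0.33, 0.14, 0.07, 0.25]]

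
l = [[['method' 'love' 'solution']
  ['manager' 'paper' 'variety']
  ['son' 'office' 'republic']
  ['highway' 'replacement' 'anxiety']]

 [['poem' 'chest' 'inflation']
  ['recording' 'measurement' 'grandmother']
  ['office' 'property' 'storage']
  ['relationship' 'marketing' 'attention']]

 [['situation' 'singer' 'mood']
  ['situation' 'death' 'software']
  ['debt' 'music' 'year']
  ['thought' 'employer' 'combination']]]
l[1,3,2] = 'attention'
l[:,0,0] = ['method', 'poem', 'situation']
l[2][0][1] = 'singer'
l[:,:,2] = [['solution', 'variety', 'republic', 'anxiety'], ['inflation', 'grandmother', 'storage', 'attention'], ['mood', 'software', 'year', 'combination']]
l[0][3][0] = 'highway'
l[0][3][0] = 'highway'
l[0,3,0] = 'highway'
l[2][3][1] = 'employer'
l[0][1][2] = 'variety'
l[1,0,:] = ['poem', 'chest', 'inflation']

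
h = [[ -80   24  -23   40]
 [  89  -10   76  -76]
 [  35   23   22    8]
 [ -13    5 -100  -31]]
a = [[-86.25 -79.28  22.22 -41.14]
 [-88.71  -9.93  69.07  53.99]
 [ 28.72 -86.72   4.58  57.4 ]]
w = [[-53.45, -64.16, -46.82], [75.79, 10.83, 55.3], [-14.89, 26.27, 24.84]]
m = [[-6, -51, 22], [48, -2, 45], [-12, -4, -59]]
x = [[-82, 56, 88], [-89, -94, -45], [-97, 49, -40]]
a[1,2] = 69.07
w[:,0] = [-53.45, 75.79, -14.89]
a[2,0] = 28.72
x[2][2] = -40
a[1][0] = -88.71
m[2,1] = -4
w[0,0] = -53.45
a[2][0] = 28.72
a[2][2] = 4.58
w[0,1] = -64.16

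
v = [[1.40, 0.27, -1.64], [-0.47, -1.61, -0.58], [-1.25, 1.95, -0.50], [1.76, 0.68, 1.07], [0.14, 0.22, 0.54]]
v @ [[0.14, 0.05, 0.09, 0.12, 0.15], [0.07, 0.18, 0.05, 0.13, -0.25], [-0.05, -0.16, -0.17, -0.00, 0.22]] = [[0.3, 0.38, 0.42, 0.20, -0.22], [-0.15, -0.22, -0.02, -0.27, 0.2], [-0.01, 0.37, 0.07, 0.1, -0.78], [0.24, 0.04, 0.01, 0.30, 0.33], [0.01, -0.04, -0.07, 0.05, 0.08]]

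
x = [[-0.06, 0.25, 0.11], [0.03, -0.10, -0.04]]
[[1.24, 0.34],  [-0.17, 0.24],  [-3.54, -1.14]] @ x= [[-0.06, 0.28, 0.12], [0.02, -0.07, -0.03], [0.18, -0.77, -0.34]]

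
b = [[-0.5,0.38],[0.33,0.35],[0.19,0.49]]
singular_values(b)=[0.71, 0.63]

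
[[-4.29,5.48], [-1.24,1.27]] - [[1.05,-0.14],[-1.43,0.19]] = [[-5.34,5.62], [0.19,1.08]]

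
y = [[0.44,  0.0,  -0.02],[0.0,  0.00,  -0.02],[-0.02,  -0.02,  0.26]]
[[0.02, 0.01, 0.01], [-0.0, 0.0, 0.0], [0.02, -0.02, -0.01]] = y@[[0.05,0.03,0.01], [0.08,0.06,0.03], [0.07,-0.07,-0.05]]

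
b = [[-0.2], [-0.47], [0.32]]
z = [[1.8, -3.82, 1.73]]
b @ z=[[-0.36, 0.76, -0.35], [-0.85, 1.80, -0.81], [0.58, -1.22, 0.55]]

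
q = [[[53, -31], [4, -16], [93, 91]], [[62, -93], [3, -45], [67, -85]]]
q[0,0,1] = -31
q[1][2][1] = -85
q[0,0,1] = -31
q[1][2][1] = -85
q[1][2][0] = 67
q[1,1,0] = 3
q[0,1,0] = 4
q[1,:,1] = [-93, -45, -85]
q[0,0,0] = 53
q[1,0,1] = -93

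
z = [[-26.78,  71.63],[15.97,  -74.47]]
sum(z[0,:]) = 44.849999999999994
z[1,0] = 15.97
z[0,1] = 71.63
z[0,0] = -26.78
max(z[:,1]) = 71.63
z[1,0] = 15.97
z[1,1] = -74.47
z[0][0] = -26.78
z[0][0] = -26.78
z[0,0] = -26.78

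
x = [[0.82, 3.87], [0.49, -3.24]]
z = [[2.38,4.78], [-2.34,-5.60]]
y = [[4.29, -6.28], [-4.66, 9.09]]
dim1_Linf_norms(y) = [6.28, 9.09]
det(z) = -2.14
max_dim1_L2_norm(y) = 10.21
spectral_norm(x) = 5.06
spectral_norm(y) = 12.71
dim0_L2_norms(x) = [0.96, 5.05]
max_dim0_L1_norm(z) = 10.38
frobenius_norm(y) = 12.74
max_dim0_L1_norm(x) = 7.11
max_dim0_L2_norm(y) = 11.05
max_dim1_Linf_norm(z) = 5.6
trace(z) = -3.22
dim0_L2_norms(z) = [3.34, 7.36]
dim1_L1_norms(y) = [10.57, 13.75]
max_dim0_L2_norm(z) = 7.36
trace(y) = 13.38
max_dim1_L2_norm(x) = 3.96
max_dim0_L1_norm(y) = 15.37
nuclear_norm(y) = 13.48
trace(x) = -2.42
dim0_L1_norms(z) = [4.72, 10.38]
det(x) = -4.55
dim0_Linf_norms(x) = [0.82, 3.87]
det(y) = 9.73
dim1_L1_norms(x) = [4.69, 3.73]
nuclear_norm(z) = 8.34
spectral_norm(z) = 8.08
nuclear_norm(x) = 5.96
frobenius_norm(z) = 8.08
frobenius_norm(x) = 5.14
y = z @ x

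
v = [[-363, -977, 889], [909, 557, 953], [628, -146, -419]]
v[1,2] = 953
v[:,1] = [-977, 557, -146]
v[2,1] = -146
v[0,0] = -363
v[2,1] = -146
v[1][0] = 909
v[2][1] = -146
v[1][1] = 557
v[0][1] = -977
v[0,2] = 889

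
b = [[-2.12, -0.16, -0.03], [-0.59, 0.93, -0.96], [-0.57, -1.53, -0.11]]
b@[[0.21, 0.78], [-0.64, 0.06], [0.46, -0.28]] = [[-0.36, -1.65], [-1.16, -0.14], [0.81, -0.51]]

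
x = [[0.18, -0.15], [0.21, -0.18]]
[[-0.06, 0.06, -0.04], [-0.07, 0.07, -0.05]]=x@ [[-0.17, 0.15, -0.21], [0.18, -0.21, 0.02]]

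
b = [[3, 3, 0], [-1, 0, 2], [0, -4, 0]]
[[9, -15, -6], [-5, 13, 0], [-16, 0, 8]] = b@[[-1, -5, 0], [4, 0, -2], [-3, 4, 0]]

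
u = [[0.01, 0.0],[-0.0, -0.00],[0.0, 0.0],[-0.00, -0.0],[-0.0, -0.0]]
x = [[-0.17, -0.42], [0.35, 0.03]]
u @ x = [[-0.00,-0.00],[0.00,0.00],[0.00,0.00],[0.0,0.00],[0.0,0.0]]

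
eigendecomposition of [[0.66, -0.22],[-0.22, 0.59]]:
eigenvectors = [[0.76, 0.65], [-0.65, 0.76]]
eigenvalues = [0.85, 0.4]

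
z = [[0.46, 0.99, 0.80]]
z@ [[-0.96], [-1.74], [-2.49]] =[[-4.16]]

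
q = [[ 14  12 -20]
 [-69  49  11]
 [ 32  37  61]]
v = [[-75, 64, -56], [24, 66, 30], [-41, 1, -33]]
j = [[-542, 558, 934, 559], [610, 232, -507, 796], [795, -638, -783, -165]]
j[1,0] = 610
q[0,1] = 12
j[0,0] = -542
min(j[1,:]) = -507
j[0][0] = -542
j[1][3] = 796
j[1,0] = 610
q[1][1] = 49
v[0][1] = 64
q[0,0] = 14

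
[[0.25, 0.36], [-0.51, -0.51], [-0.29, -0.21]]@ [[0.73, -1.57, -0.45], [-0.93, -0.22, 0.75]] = [[-0.15, -0.47, 0.16],[0.1, 0.91, -0.15],[-0.02, 0.50, -0.03]]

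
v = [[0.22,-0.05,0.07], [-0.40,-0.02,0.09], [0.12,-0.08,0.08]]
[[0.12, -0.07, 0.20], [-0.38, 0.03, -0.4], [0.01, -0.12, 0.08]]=v@[[0.82,  -0.04,  1.00], [0.6,  1.95,  0.62], [-0.46,  0.54,  0.15]]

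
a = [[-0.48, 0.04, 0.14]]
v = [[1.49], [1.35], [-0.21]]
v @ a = [[-0.72, 0.06, 0.21], [-0.65, 0.05, 0.19], [0.10, -0.01, -0.03]]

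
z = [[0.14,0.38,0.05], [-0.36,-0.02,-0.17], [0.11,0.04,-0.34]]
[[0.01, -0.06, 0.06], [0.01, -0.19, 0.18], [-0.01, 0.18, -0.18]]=z @ [[-0.05, 0.71, -0.69], [0.03, -0.38, 0.37], [0.02, -0.35, 0.34]]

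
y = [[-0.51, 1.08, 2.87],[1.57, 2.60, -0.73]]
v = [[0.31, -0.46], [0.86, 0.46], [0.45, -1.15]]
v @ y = [[-0.88, -0.86, 1.23], [0.28, 2.12, 2.13], [-2.04, -2.5, 2.13]]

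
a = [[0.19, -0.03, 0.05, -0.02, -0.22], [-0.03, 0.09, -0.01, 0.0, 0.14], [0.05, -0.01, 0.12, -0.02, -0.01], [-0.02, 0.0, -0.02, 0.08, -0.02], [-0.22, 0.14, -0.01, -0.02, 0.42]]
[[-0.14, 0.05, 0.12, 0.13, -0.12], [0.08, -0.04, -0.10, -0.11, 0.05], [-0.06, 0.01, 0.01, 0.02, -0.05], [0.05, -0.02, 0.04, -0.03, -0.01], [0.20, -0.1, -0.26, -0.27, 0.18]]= a @ [[-0.37, 0.18, 0.13, 0.01, -0.50], [0.50, -0.38, -0.39, -0.48, 0.3], [-0.25, -0.05, 0.04, -0.03, -0.22], [0.47, -0.21, 0.47, -0.48, -0.28], [0.14, -0.03, -0.40, -0.49, 0.06]]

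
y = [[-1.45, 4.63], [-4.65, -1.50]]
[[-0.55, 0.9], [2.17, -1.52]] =y@[[-0.39,  0.24],[-0.24,  0.27]]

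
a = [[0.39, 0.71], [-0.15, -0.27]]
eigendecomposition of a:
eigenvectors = [[0.93,  -0.88], [-0.37,  0.47]]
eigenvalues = [0.11, 0.01]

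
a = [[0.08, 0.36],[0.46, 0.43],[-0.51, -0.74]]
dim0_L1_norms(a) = [1.05, 1.53]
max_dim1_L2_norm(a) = 0.9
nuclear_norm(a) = 1.33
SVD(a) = [[-0.3,  0.78], [-0.54,  -0.62], [0.79,  -0.13]] @ diag([1.1418766557765416, 0.1905720414766584]) @ [[-0.59, -0.81],[-0.81, 0.59]]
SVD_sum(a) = [[0.2,0.27], [0.37,0.5], [-0.53,-0.73]] + [[-0.12, 0.09], [0.09, -0.07], [0.02, -0.01]]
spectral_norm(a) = 1.14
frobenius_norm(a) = 1.16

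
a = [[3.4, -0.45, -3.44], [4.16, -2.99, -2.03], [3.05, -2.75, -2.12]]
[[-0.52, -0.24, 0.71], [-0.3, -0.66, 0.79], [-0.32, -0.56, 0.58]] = a@[[0.00, -0.05, 0.20], [0.0, 0.15, 0.02], [0.15, 0.00, -0.01]]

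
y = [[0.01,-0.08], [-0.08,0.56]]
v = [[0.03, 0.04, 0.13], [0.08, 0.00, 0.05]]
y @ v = [[-0.01, 0.00, -0.00], [0.04, -0.00, 0.02]]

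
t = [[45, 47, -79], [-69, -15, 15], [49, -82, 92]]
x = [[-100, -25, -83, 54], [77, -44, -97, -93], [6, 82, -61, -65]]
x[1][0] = 77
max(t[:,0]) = 49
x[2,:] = [6, 82, -61, -65]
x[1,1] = -44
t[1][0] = -69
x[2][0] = 6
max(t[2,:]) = 92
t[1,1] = -15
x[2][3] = -65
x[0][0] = -100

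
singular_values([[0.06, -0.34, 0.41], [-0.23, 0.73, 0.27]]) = [0.84, 0.48]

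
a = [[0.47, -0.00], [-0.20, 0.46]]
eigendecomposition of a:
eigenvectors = [[0.00, 0.05], [1.00, -1.00]]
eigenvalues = [0.46, 0.47]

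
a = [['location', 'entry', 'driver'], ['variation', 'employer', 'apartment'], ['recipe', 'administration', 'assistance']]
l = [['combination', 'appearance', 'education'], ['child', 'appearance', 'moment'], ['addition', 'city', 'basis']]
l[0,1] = 'appearance'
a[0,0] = 'location'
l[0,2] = 'education'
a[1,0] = 'variation'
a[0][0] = 'location'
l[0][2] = 'education'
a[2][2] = 'assistance'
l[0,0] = 'combination'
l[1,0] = 'child'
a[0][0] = 'location'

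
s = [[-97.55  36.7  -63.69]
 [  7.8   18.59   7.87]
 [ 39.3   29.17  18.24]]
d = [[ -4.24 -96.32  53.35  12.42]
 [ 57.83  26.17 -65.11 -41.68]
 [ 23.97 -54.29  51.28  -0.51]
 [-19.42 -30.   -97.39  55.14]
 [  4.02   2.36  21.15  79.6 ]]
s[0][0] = -97.55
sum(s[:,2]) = -37.58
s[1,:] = [7.8, 18.59, 7.87]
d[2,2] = 51.28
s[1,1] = 18.59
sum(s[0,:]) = -124.53999999999999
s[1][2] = 7.87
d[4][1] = 2.36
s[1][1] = 18.59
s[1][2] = 7.87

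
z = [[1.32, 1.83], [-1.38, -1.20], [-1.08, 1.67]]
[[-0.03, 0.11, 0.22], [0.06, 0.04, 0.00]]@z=[[-0.43, 0.18], [0.02, 0.06]]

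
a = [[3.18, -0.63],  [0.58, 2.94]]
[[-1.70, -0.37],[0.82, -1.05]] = a @ [[-0.46, -0.18],[0.37, -0.32]]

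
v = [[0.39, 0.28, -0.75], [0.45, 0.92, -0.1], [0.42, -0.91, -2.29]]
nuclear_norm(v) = 3.78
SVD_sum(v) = [[0.13, -0.22, -0.63],  [-0.02, 0.04, 0.12],  [0.47, -0.82, -2.31]] + [[0.27, 0.5, -0.12],  [0.47, 0.88, -0.22],  [-0.05, -0.09, 0.02]] + [[-0.00, 0.00, -0.00], [0.00, -0.00, 0.0], [0.00, -0.0, 0.0]]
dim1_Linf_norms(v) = [0.75, 0.92, 2.29]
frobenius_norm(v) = 2.85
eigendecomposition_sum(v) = [[0.15, -0.22, -0.68],[-0.01, 0.01, 0.02],[0.51, -0.73, -2.32]] + [[-0.01,0.00,0.0], [0.00,-0.00,-0.00], [-0.00,0.0,0.00]] + [[0.24,0.49,-0.07], [0.45,0.91,-0.12], [-0.09,-0.18,0.02]]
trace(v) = -0.98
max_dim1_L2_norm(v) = 2.5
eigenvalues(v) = [-2.16, -0.01, 1.18]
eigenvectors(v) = [[-0.28,-0.87,-0.47], [0.01,0.39,-0.87], [-0.96,-0.31,0.17]]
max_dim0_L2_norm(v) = 2.41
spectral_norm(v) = 2.59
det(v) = 0.02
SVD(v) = [[-0.26,  -0.49,  -0.83], [0.05,  -0.87,  0.5], [-0.96,  0.09,  0.25]] @ diag([2.5903015349431944, 1.1793254684766854, 0.005421943671427047]) @ [[-0.19,0.33,0.93], [-0.46,-0.86,0.21], [0.87,-0.39,0.31]]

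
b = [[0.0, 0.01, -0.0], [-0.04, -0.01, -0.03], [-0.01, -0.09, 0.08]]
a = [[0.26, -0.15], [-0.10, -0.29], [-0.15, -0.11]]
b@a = [[-0.0, -0.00], [-0.0, 0.01], [-0.01, 0.02]]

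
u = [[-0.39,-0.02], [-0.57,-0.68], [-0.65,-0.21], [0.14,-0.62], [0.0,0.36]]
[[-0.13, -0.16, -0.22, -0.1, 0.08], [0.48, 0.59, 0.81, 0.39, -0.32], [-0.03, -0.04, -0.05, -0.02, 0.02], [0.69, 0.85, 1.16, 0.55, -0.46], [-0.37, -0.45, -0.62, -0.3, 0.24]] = u @ [[0.38, 0.47, 0.64, 0.3, -0.25], [-1.02, -1.26, -1.73, -0.82, 0.68]]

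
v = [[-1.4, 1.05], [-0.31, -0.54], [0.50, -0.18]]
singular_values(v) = [1.82, 0.64]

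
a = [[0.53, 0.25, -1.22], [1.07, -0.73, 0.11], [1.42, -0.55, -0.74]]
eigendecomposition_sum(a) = [[(0.26+0.45j), (0.12-0.36j), -0.61+0.14j],[0.53-0.22j, -0.37-0.19j, (0.06+0.68j)],[(0.71+0.1j), (-0.28-0.44j), (-0.37+0.77j)]] + [[0.26-0.45j, (0.12+0.36j), -0.61-0.14j], [0.53+0.22j, (-0.37+0.19j), 0.06-0.68j], [0.71-0.10j, -0.28+0.44j, (-0.37-0.77j)]] + [[-0j, 0.00-0.00j, (-0+0j)], [0.00-0.00j, (0.01-0j), -0.01+0.00j], [-0j, 0.00-0.00j, -0.00+0.00j]]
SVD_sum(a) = [[0.78,-0.28,-0.44],[0.88,-0.32,-0.5],[1.40,-0.51,-0.79]] + [[-0.25, 0.53, -0.78], [0.19, -0.41, 0.61], [0.02, -0.04, 0.05]] + [[0.0, 0.00, 0.0], [0.00, 0.0, 0.00], [-0.0, -0.0, -0.00]]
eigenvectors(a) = [[-0.31-0.39j, -0.31+0.39j, (-0.5+0j)], [-0.47+0.28j, -0.47-0.28j, (-0.78+0j)], [-0.68+0.00j, -0.68-0.00j, (-0.37+0j)]]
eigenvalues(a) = [(-0.47+1.03j), (-0.47-1.03j), (0.01+0j)]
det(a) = 0.01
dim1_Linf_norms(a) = [1.22, 1.07, 1.42]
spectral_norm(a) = 2.20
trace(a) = -0.94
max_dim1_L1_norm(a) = 2.71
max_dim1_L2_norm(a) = 1.69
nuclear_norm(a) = 3.44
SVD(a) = [[-0.43, 0.79, -0.44], [-0.48, -0.61, -0.63], [-0.77, -0.05, 0.64]] @ diag([2.2036570978809404, 1.2377743119144655, 0.0031855491868249567]) @ [[-0.83, 0.3, 0.47], [-0.25, 0.54, -0.80], [-0.50, -0.78, -0.38]]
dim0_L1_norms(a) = [3.02, 1.53, 2.07]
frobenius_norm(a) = 2.53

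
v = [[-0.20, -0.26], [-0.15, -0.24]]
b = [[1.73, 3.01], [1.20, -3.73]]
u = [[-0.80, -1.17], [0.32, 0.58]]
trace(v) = -0.44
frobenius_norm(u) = 1.56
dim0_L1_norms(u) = [1.12, 1.75]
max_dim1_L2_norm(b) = 3.92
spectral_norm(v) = 0.43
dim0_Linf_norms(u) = [0.8, 1.17]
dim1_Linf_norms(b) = [3.01, 3.73]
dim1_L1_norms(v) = [0.46, 0.39]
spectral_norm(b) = 4.80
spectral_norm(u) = 1.56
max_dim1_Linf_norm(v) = 0.26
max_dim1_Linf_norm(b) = 3.73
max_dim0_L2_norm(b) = 4.79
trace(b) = -2.00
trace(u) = -0.22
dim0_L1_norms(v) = [0.35, 0.5]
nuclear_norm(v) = 0.45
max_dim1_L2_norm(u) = 1.42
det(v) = 0.01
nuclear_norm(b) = 6.89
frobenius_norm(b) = 5.24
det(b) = -10.06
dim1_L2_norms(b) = [3.47, 3.92]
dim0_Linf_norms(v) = [0.2, 0.26]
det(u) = -0.09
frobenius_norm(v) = 0.43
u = b @ v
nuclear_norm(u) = 1.62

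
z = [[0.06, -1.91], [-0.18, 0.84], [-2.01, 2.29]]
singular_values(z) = [3.53, 1.11]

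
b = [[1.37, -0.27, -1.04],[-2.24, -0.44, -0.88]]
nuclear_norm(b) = 4.06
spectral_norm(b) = 2.65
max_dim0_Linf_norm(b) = 2.24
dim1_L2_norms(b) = [1.74, 2.45]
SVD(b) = [[-0.45, 0.89],[0.89, 0.45]] @ diag([2.650076524521404, 1.4121240788898686]) @ [[-0.99, -0.10, -0.12], [0.14, -0.31, -0.94]]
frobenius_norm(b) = 3.00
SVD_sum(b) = [[1.19,0.12,0.14], [-2.33,-0.24,-0.28]] + [[0.18, -0.39, -1.18], [0.09, -0.20, -0.60]]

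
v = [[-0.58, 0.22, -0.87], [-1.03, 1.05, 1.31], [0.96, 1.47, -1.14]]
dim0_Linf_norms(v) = [1.03, 1.47, 1.31]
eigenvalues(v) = [(-1.22+0.9j), (-1.22-0.9j), (1.76+0j)]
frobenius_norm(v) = 3.07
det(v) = 4.02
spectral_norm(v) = 2.29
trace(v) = -0.67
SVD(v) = [[0.19, 0.09, -0.98], [-0.58, 0.81, -0.04], [0.79, 0.58, 0.21]] @ diag([2.292494036180587, 1.782856315198098, 0.984476740931294]) @ [[0.54, 0.26, -0.8], [-0.19, 0.96, 0.18], [0.82, 0.05, 0.57]]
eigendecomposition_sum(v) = [[(-0.3+0.84j), 0.17+0.31j, -0.40-0.51j], [(-0.36-0.26j), (-0.17+0.04j), 0.29-0.12j], [0.56+0.86j, (0.4+0.07j), (-0.74+0.02j)]] + [[-0.30-0.84j, (0.17-0.31j), -0.40+0.51j],[-0.36+0.26j, (-0.17-0.04j), 0.29+0.12j],[(0.56-0.86j), 0.40-0.07j, -0.74-0.02j]] + [[0.03+0.00j,-0.12-0.00j,(-0.06-0j)], [(-0.32-0j),(1.39+0j),0.72+0.00j], [(-0.15-0j),(0.67+0j),(0.35+0j)]]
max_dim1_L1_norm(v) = 3.57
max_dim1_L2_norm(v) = 2.09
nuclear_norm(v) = 5.06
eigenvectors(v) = [[(0.38+0.5j), 0.38-0.50j, (-0.08+0j)], [(-0.29+0.11j), (-0.29-0.11j), (0.9+0j)], [0.72+0.00j, 0.72-0.00j, 0.43+0.00j]]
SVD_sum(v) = [[0.24, 0.11, -0.35],[-0.73, -0.34, 1.06],[0.99, 0.47, -1.45]] + [[-0.03, 0.16, 0.03], [-0.27, 1.4, 0.27], [-0.19, 0.99, 0.19]] + [[-0.79, -0.05, -0.55], [-0.03, -0.0, -0.02], [0.17, 0.01, 0.12]]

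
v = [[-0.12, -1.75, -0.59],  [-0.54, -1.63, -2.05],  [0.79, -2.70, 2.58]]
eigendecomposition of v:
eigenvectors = [[-0.02, 0.96, 0.56], [0.36, 0.02, 0.77], [-0.93, -0.27, 0.30]]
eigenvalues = [3.65, 0.01, -2.83]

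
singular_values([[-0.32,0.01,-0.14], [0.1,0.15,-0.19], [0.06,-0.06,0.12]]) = [0.37, 0.28, 0.0]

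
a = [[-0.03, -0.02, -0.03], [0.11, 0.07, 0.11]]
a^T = [[-0.03, 0.11], [-0.02, 0.07], [-0.03, 0.11]]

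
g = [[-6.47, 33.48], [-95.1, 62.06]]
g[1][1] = 62.06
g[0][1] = 33.48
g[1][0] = -95.1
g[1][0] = -95.1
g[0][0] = -6.47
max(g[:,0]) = -6.47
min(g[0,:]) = -6.47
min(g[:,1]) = 33.48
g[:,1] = [33.48, 62.06]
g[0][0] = -6.47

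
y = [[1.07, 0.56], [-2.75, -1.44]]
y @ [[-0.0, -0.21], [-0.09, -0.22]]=[[-0.05, -0.35], [0.13, 0.89]]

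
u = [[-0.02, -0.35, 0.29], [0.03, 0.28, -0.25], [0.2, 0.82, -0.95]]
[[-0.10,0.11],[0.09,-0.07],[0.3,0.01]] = u @ [[0.08, 0.65], [0.14, -0.90], [-0.18, -0.65]]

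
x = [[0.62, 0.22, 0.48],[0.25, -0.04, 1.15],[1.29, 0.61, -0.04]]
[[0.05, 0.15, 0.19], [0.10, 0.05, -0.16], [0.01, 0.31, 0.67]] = x@ [[-0.01,0.12,0.12], [0.04,0.26,0.83], [0.09,0.03,-0.14]]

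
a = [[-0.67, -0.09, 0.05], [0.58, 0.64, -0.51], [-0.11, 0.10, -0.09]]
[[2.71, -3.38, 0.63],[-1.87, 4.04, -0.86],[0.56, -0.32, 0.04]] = a @ [[-3.86, 4.88, -0.92], [-5.78, -0.43, 0.56], [-7.97, -2.92, 1.35]]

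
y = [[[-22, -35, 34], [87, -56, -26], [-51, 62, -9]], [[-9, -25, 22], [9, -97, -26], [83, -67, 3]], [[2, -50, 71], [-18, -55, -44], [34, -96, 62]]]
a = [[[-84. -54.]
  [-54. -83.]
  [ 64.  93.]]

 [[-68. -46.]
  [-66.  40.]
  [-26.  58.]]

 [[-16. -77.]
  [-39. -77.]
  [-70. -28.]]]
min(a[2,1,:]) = -77.0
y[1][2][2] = 3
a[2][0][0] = -16.0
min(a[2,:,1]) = -77.0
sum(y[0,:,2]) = -1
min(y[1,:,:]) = -97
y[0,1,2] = -26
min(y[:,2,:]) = -96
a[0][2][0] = 64.0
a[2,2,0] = -70.0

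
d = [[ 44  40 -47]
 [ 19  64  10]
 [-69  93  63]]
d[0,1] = 40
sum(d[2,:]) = 87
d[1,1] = 64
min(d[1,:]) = 10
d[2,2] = 63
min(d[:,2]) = -47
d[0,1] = 40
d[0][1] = 40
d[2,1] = 93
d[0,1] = 40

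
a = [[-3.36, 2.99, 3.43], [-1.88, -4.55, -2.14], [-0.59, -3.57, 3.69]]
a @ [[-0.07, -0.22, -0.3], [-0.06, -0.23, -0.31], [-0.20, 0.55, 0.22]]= [[-0.63, 1.94, 0.84], [0.83, 0.28, 1.50], [-0.48, 2.98, 2.1]]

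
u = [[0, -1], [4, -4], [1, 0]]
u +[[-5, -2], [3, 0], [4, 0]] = [[-5, -3], [7, -4], [5, 0]]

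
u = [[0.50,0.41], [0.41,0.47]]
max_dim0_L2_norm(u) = 0.65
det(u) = 0.07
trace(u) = 0.97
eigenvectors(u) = [[0.72, -0.69], [0.69, 0.72]]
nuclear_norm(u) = 0.97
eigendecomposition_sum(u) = [[0.46,0.45], [0.45,0.43]] + [[0.04, -0.04],  [-0.04, 0.04]]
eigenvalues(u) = [0.9, 0.07]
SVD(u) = [[-0.72, -0.69],[-0.69, 0.72]] @ diag([0.8952742984882187, 0.07472570151178129]) @ [[-0.72,-0.69], [-0.69,0.72]]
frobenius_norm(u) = 0.90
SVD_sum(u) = [[0.46, 0.45], [0.45, 0.43]] + [[0.04, -0.04],[-0.04, 0.04]]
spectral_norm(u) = 0.90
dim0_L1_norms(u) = [0.91, 0.88]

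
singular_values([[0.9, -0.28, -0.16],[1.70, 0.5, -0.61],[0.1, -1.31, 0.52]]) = [2.08, 1.44, 0.05]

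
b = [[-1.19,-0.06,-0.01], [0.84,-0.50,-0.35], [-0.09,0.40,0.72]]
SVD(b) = [[-0.72,  -0.52,  0.47], [0.65,  -0.26,  0.71], [-0.24,  0.81,  0.53]] @ diag([1.5263561181525906, 0.8994435776720136, 0.21363111000676557]) @ [[0.93,-0.25,-0.26], [0.36,0.54,0.76], [-0.05,-0.8,0.60]]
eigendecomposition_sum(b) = [[-1.23,  -0.10,  -0.03], [1.46,  0.12,  0.03], [-0.38,  -0.03,  -0.01]] + [[0.04,0.04,0.01], [-0.59,-0.54,-0.17], [0.21,0.19,0.06]] + [[0.00, 0.00, 0.0],[-0.03, -0.08, -0.21],[0.08, 0.24, 0.67]]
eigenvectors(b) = [[-0.63, -0.07, 0.00], [0.75, 0.94, -0.30], [-0.19, -0.33, 0.95]]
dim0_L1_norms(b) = [2.12, 0.96, 1.08]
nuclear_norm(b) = 2.64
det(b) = 0.29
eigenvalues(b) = [-1.12, -0.44, 0.59]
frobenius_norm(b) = 1.78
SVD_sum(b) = [[-1.02, 0.27, 0.28], [0.93, -0.25, -0.26], [-0.35, 0.09, 0.10]] + [[-0.17, -0.25, -0.35], [-0.08, -0.13, -0.18], [0.26, 0.4, 0.56]] + [[-0.0,  -0.08,  0.06], [-0.01,  -0.12,  0.09], [-0.01,  -0.09,  0.07]]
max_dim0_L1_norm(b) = 2.12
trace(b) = -0.97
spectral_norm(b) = 1.53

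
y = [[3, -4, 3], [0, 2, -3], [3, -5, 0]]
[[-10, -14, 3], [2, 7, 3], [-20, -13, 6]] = y @ [[0, -1, 2], [4, 2, 0], [2, -1, -1]]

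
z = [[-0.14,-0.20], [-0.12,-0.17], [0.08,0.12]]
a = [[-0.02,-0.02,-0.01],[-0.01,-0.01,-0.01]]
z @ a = [[0.00,0.00,0.00], [0.00,0.0,0.0], [-0.00,-0.0,-0.0]]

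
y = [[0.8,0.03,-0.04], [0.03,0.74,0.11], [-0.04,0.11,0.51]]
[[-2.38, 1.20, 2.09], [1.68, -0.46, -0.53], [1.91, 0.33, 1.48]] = y@[[-2.89, 1.58, 2.83],[1.93, -0.83, -1.34],[3.10, 0.95, 3.41]]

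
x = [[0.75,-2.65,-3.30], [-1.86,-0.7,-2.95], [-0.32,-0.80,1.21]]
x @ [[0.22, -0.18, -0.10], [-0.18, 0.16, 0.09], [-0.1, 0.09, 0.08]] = [[0.97, -0.86, -0.58], [0.01, -0.04, -0.11], [-0.05, 0.04, 0.06]]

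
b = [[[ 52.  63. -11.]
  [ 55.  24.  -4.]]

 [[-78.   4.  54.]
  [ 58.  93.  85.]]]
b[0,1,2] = -4.0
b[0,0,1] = 63.0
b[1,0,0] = -78.0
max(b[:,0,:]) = 63.0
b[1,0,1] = 4.0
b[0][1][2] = -4.0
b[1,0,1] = 4.0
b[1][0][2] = 54.0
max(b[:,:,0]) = 58.0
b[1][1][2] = 85.0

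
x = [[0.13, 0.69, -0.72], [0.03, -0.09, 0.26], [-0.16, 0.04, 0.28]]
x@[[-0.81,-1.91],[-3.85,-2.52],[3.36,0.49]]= [[-5.18, -2.34], [1.2, 0.30], [0.92, 0.34]]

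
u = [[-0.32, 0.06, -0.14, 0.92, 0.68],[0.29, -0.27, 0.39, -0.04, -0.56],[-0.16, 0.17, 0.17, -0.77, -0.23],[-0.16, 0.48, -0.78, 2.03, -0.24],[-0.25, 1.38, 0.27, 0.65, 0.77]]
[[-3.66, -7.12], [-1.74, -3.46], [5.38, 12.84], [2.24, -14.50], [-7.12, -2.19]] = u@ [[-12.58, -18.91], [0.03, 3.40], [-6.92, -1.51], [-3.50, -10.67], [-8.00, -5.54]]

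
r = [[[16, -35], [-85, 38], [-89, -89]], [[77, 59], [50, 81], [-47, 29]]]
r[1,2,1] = 29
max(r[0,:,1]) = 38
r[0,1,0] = -85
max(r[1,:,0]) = 77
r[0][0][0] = 16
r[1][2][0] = -47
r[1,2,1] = 29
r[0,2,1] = -89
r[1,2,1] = 29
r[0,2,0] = -89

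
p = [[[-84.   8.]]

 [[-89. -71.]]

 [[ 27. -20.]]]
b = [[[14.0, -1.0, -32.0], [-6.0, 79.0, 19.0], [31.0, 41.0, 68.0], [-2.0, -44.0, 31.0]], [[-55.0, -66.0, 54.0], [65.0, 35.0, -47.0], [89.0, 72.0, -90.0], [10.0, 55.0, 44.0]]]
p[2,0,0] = 27.0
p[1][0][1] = -71.0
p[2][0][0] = 27.0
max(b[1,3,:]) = 55.0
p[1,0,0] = -89.0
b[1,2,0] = 89.0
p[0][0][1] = 8.0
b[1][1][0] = 65.0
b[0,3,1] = -44.0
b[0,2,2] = 68.0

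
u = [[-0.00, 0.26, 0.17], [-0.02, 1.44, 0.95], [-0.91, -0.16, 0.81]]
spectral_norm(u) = 1.80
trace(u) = 2.25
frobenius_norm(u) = 2.14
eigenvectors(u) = [[(-0.64+0j),(-0.15+0j),-0.15-0.00j], [(0.42+0j),(-0.85+0j),(-0.85-0j)], [(-0.64+0j),0.28-0.41j,(0.28+0.41j)]]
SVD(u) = [[-0.17, -0.06, -0.98], [-0.94, -0.3, 0.18], [-0.31, 0.95, -0.0]] @ diag([1.804470968409937, 1.1518171592846425, 0.0013250445877407242]) @ [[0.17, -0.74, -0.65],[-0.75, -0.52, 0.41],[-0.64, 0.41, -0.64]]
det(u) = 0.00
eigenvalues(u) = [0j, (1.12+0.46j), (1.12-0.46j)]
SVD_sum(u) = [[-0.05, 0.23, 0.2], [-0.28, 1.26, 1.09], [-0.09, 0.41, 0.36]] + [[0.05, 0.03, -0.03], [0.26, 0.18, -0.14], [-0.82, -0.57, 0.45]] + [[0.0,-0.00,0.0], [-0.0,0.0,-0.00], [0.0,-0.00,0.00]]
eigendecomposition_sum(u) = [[-0j, (-0+0j), 0j], [-0.00+0.00j, 0j, (-0+0j)], [0.00-0.00j, (-0+0j), 0.00+0.00j]] + [[(-0+0.17j), (0.13-0.06j), (0.08-0.21j)], [(-0.01+0.95j), 0.72-0.32j, (0.48-1.16j)], [(-0.46-0.32j), (-0.08+0.45j), 0.40+0.61j]] + [[-0.00-0.17j, 0.13+0.06j, (0.08+0.21j)],[-0.01-0.95j, 0.72+0.32j, 0.48+1.16j],[(-0.46+0.32j), -0.08-0.45j, 0.40-0.61j]]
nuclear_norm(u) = 2.96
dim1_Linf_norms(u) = [0.26, 1.44, 0.91]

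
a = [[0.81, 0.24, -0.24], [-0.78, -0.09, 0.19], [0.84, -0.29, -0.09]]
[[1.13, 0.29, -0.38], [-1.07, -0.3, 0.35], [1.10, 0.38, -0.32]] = a@[[1.4, 0.54, -0.45], [0.19, 0.05, -0.17], [0.19, 0.66, -0.11]]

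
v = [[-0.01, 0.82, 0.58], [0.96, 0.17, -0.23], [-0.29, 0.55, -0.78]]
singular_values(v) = [1.01, 1.0, 1.0]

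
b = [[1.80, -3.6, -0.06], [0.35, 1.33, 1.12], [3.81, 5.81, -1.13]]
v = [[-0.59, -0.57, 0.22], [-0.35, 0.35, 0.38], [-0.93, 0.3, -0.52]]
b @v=[[0.25, -2.30, -0.94], [-1.71, 0.6, -0.0], [-3.23, -0.48, 3.63]]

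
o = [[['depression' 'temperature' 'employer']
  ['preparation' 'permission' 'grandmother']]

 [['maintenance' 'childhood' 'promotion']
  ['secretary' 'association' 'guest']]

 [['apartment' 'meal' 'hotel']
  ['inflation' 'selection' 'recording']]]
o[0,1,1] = 'permission'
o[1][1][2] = 'guest'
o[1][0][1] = 'childhood'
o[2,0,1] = 'meal'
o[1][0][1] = 'childhood'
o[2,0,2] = 'hotel'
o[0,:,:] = [['depression', 'temperature', 'employer'], ['preparation', 'permission', 'grandmother']]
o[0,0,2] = 'employer'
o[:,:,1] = [['temperature', 'permission'], ['childhood', 'association'], ['meal', 'selection']]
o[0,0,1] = 'temperature'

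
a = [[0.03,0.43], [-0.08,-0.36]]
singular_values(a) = [0.57, 0.04]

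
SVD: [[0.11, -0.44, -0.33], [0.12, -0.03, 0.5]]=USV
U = [[-0.77, 0.64], [0.64, 0.77]]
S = [0.66, 0.39]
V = [[-0.01, 0.48, 0.87], [0.42, -0.79, 0.44]]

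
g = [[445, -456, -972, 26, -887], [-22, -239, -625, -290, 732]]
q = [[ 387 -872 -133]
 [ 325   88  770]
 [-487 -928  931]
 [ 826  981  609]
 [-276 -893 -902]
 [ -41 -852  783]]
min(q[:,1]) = -928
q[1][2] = 770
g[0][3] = 26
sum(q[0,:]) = -618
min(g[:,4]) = -887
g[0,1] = -456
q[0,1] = -872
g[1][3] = -290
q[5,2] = 783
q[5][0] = -41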